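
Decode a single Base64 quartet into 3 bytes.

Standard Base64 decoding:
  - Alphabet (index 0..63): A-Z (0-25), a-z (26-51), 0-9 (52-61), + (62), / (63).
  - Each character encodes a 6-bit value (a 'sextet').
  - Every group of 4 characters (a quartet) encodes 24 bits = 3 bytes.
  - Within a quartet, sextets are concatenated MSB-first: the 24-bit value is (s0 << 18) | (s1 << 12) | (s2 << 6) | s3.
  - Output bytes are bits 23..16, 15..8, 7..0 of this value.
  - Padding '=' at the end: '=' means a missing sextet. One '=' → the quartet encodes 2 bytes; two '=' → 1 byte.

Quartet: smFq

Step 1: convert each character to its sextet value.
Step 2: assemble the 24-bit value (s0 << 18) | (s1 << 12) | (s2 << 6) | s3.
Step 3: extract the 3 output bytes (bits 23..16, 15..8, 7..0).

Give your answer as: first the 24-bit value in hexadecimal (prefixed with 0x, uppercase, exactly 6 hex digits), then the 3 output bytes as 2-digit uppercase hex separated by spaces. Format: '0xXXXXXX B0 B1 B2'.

Sextets: s=44, m=38, F=5, q=42
24-bit: (44<<18) | (38<<12) | (5<<6) | 42
      = 0xB00000 | 0x026000 | 0x000140 | 0x00002A
      = 0xB2616A
Bytes: (v>>16)&0xFF=B2, (v>>8)&0xFF=61, v&0xFF=6A

Answer: 0xB2616A B2 61 6A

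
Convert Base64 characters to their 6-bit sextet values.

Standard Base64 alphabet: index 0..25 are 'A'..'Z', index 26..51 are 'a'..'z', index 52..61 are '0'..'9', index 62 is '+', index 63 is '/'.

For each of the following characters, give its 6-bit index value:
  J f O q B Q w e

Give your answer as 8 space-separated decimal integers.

'J': A..Z range, ord('J') − ord('A') = 9
'f': a..z range, 26 + ord('f') − ord('a') = 31
'O': A..Z range, ord('O') − ord('A') = 14
'q': a..z range, 26 + ord('q') − ord('a') = 42
'B': A..Z range, ord('B') − ord('A') = 1
'Q': A..Z range, ord('Q') − ord('A') = 16
'w': a..z range, 26 + ord('w') − ord('a') = 48
'e': a..z range, 26 + ord('e') − ord('a') = 30

Answer: 9 31 14 42 1 16 48 30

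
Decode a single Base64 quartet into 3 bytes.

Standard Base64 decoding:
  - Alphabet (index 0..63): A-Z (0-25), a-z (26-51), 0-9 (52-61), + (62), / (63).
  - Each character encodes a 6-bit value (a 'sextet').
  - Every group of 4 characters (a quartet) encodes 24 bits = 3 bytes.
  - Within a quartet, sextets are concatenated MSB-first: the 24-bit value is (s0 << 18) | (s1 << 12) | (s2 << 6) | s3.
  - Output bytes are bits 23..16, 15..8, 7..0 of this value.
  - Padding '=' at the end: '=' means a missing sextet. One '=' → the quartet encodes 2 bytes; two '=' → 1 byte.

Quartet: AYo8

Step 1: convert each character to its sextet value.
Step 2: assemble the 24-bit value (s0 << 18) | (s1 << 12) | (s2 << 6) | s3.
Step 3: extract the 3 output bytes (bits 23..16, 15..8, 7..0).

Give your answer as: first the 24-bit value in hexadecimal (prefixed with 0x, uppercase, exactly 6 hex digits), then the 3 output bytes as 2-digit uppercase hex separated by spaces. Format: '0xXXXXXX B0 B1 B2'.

Sextets: A=0, Y=24, o=40, 8=60
24-bit: (0<<18) | (24<<12) | (40<<6) | 60
      = 0x000000 | 0x018000 | 0x000A00 | 0x00003C
      = 0x018A3C
Bytes: (v>>16)&0xFF=01, (v>>8)&0xFF=8A, v&0xFF=3C

Answer: 0x018A3C 01 8A 3C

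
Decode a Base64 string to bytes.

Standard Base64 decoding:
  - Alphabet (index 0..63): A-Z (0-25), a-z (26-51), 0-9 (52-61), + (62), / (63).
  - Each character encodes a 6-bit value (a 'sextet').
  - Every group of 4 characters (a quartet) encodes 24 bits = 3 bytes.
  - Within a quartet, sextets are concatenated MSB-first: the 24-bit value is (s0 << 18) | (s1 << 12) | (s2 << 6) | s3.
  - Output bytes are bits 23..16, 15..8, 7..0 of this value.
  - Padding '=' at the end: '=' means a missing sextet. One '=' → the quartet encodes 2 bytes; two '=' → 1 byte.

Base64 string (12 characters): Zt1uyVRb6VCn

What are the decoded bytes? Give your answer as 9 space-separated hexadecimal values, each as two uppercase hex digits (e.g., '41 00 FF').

Answer: 66 DD 6E C9 54 5B E9 50 A7

Derivation:
After char 0 ('Z'=25): chars_in_quartet=1 acc=0x19 bytes_emitted=0
After char 1 ('t'=45): chars_in_quartet=2 acc=0x66D bytes_emitted=0
After char 2 ('1'=53): chars_in_quartet=3 acc=0x19B75 bytes_emitted=0
After char 3 ('u'=46): chars_in_quartet=4 acc=0x66DD6E -> emit 66 DD 6E, reset; bytes_emitted=3
After char 4 ('y'=50): chars_in_quartet=1 acc=0x32 bytes_emitted=3
After char 5 ('V'=21): chars_in_quartet=2 acc=0xC95 bytes_emitted=3
After char 6 ('R'=17): chars_in_quartet=3 acc=0x32551 bytes_emitted=3
After char 7 ('b'=27): chars_in_quartet=4 acc=0xC9545B -> emit C9 54 5B, reset; bytes_emitted=6
After char 8 ('6'=58): chars_in_quartet=1 acc=0x3A bytes_emitted=6
After char 9 ('V'=21): chars_in_quartet=2 acc=0xE95 bytes_emitted=6
After char 10 ('C'=2): chars_in_quartet=3 acc=0x3A542 bytes_emitted=6
After char 11 ('n'=39): chars_in_quartet=4 acc=0xE950A7 -> emit E9 50 A7, reset; bytes_emitted=9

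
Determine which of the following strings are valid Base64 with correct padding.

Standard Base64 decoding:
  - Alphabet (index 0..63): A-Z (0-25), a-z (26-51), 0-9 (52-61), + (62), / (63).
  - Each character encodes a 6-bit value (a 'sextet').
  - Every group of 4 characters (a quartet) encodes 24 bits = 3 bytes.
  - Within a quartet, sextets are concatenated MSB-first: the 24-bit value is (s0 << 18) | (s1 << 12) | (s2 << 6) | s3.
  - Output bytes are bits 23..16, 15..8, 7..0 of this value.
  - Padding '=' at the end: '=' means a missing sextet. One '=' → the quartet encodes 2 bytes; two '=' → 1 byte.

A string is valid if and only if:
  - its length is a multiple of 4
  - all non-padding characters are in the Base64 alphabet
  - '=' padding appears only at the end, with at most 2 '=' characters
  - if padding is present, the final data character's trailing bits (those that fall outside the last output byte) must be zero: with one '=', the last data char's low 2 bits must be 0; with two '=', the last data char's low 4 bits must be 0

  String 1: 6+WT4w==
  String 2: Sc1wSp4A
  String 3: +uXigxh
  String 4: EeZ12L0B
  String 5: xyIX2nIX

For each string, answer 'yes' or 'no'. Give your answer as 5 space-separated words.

Answer: yes yes no yes yes

Derivation:
String 1: '6+WT4w==' → valid
String 2: 'Sc1wSp4A' → valid
String 3: '+uXigxh' → invalid (len=7 not mult of 4)
String 4: 'EeZ12L0B' → valid
String 5: 'xyIX2nIX' → valid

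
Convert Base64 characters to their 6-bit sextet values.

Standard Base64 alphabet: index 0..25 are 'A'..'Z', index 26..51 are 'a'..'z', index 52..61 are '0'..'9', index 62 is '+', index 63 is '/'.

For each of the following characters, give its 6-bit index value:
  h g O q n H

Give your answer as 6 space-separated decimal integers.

'h': a..z range, 26 + ord('h') − ord('a') = 33
'g': a..z range, 26 + ord('g') − ord('a') = 32
'O': A..Z range, ord('O') − ord('A') = 14
'q': a..z range, 26 + ord('q') − ord('a') = 42
'n': a..z range, 26 + ord('n') − ord('a') = 39
'H': A..Z range, ord('H') − ord('A') = 7

Answer: 33 32 14 42 39 7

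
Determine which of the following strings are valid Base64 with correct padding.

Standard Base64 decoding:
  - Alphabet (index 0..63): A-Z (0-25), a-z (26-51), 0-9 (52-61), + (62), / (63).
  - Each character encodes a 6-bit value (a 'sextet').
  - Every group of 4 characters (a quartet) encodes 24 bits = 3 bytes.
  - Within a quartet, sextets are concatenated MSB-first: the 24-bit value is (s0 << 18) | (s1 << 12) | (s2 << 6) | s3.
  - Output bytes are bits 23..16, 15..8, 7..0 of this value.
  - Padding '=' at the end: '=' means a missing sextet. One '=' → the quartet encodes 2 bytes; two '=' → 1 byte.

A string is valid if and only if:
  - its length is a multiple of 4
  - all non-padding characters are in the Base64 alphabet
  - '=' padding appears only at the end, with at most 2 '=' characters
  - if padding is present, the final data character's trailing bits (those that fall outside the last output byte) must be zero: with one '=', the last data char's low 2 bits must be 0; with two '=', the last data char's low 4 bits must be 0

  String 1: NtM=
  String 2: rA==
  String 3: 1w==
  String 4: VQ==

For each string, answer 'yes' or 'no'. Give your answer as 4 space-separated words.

String 1: 'NtM=' → valid
String 2: 'rA==' → valid
String 3: '1w==' → valid
String 4: 'VQ==' → valid

Answer: yes yes yes yes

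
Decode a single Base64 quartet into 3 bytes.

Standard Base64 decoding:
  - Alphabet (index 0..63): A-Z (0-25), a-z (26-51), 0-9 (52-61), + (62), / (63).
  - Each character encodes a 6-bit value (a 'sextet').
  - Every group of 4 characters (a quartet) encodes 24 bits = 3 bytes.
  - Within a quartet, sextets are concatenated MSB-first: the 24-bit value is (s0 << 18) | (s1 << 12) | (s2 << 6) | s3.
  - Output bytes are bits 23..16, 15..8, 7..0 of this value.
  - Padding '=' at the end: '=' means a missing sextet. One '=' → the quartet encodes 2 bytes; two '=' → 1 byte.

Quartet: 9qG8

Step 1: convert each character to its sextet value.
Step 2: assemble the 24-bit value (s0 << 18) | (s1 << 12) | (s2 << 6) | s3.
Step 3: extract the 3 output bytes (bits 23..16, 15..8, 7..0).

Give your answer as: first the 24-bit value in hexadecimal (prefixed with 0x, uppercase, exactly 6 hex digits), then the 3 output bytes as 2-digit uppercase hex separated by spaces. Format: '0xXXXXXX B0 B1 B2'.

Sextets: 9=61, q=42, G=6, 8=60
24-bit: (61<<18) | (42<<12) | (6<<6) | 60
      = 0xF40000 | 0x02A000 | 0x000180 | 0x00003C
      = 0xF6A1BC
Bytes: (v>>16)&0xFF=F6, (v>>8)&0xFF=A1, v&0xFF=BC

Answer: 0xF6A1BC F6 A1 BC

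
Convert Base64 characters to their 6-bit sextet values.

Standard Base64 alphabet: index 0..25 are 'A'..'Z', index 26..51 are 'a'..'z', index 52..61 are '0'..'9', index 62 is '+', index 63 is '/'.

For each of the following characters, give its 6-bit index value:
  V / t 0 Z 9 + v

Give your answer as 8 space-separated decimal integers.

Answer: 21 63 45 52 25 61 62 47

Derivation:
'V': A..Z range, ord('V') − ord('A') = 21
'/': index 63
't': a..z range, 26 + ord('t') − ord('a') = 45
'0': 0..9 range, 52 + ord('0') − ord('0') = 52
'Z': A..Z range, ord('Z') − ord('A') = 25
'9': 0..9 range, 52 + ord('9') − ord('0') = 61
'+': index 62
'v': a..z range, 26 + ord('v') − ord('a') = 47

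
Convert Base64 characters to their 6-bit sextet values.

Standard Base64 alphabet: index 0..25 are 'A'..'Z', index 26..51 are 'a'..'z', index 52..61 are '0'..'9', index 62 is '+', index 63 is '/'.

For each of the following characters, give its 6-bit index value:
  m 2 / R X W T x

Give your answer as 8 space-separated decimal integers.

'm': a..z range, 26 + ord('m') − ord('a') = 38
'2': 0..9 range, 52 + ord('2') − ord('0') = 54
'/': index 63
'R': A..Z range, ord('R') − ord('A') = 17
'X': A..Z range, ord('X') − ord('A') = 23
'W': A..Z range, ord('W') − ord('A') = 22
'T': A..Z range, ord('T') − ord('A') = 19
'x': a..z range, 26 + ord('x') − ord('a') = 49

Answer: 38 54 63 17 23 22 19 49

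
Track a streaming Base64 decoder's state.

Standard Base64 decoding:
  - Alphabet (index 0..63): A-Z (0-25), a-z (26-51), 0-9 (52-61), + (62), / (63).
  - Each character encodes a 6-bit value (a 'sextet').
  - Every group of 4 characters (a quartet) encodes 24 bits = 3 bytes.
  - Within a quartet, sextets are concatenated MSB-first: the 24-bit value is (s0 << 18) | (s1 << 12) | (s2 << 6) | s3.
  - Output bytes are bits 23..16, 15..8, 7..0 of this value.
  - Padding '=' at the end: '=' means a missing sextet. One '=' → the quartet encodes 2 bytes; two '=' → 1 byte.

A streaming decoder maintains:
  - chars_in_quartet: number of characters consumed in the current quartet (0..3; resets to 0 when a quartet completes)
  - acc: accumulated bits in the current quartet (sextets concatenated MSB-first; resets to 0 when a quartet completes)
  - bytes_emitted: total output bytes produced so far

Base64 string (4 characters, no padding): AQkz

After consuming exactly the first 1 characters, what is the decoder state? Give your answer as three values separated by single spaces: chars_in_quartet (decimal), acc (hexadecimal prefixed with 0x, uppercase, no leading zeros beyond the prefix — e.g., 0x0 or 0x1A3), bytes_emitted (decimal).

After char 0 ('A'=0): chars_in_quartet=1 acc=0x0 bytes_emitted=0

Answer: 1 0x0 0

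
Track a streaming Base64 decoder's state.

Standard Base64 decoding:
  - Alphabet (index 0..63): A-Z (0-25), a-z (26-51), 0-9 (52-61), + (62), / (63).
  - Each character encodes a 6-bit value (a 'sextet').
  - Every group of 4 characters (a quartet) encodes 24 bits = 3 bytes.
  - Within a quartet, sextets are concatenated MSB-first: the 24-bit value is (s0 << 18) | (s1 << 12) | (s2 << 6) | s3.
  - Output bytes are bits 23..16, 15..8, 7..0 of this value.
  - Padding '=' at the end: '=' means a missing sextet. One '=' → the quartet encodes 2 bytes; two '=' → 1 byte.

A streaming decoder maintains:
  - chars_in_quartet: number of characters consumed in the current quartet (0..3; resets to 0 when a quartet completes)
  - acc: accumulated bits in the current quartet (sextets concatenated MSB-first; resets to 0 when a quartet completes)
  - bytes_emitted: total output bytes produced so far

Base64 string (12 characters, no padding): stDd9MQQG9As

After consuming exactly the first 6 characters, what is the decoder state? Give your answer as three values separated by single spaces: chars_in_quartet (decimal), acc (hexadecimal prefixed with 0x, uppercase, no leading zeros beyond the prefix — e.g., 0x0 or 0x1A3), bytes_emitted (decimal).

After char 0 ('s'=44): chars_in_quartet=1 acc=0x2C bytes_emitted=0
After char 1 ('t'=45): chars_in_quartet=2 acc=0xB2D bytes_emitted=0
After char 2 ('D'=3): chars_in_quartet=3 acc=0x2CB43 bytes_emitted=0
After char 3 ('d'=29): chars_in_quartet=4 acc=0xB2D0DD -> emit B2 D0 DD, reset; bytes_emitted=3
After char 4 ('9'=61): chars_in_quartet=1 acc=0x3D bytes_emitted=3
After char 5 ('M'=12): chars_in_quartet=2 acc=0xF4C bytes_emitted=3

Answer: 2 0xF4C 3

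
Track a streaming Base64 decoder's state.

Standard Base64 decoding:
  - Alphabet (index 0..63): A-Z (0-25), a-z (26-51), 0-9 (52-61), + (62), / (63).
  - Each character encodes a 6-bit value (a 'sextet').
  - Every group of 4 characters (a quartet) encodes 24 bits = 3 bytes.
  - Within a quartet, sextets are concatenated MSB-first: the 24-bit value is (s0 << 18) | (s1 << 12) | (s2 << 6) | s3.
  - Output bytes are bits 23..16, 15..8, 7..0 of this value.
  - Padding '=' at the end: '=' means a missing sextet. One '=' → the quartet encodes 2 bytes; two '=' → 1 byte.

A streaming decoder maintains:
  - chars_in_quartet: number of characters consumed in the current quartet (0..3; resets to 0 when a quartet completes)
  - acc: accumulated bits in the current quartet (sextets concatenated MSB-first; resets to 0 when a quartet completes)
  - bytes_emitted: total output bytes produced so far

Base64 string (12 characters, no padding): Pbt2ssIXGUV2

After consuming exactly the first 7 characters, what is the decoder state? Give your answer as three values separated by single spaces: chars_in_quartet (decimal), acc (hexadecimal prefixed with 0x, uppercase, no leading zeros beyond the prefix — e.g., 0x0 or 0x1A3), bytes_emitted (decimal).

Answer: 3 0x2CB08 3

Derivation:
After char 0 ('P'=15): chars_in_quartet=1 acc=0xF bytes_emitted=0
After char 1 ('b'=27): chars_in_quartet=2 acc=0x3DB bytes_emitted=0
After char 2 ('t'=45): chars_in_quartet=3 acc=0xF6ED bytes_emitted=0
After char 3 ('2'=54): chars_in_quartet=4 acc=0x3DBB76 -> emit 3D BB 76, reset; bytes_emitted=3
After char 4 ('s'=44): chars_in_quartet=1 acc=0x2C bytes_emitted=3
After char 5 ('s'=44): chars_in_quartet=2 acc=0xB2C bytes_emitted=3
After char 6 ('I'=8): chars_in_quartet=3 acc=0x2CB08 bytes_emitted=3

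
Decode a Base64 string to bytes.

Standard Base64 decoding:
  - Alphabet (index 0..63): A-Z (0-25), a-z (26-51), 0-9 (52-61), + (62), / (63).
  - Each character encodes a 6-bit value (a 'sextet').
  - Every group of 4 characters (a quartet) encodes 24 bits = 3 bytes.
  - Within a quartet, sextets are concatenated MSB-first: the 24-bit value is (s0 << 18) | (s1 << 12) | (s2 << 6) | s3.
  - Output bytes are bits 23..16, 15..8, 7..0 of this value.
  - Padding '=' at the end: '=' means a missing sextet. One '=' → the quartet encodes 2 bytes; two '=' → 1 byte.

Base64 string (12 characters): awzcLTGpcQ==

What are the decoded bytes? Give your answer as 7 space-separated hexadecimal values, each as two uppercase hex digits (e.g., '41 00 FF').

After char 0 ('a'=26): chars_in_quartet=1 acc=0x1A bytes_emitted=0
After char 1 ('w'=48): chars_in_quartet=2 acc=0x6B0 bytes_emitted=0
After char 2 ('z'=51): chars_in_quartet=3 acc=0x1AC33 bytes_emitted=0
After char 3 ('c'=28): chars_in_quartet=4 acc=0x6B0CDC -> emit 6B 0C DC, reset; bytes_emitted=3
After char 4 ('L'=11): chars_in_quartet=1 acc=0xB bytes_emitted=3
After char 5 ('T'=19): chars_in_quartet=2 acc=0x2D3 bytes_emitted=3
After char 6 ('G'=6): chars_in_quartet=3 acc=0xB4C6 bytes_emitted=3
After char 7 ('p'=41): chars_in_quartet=4 acc=0x2D31A9 -> emit 2D 31 A9, reset; bytes_emitted=6
After char 8 ('c'=28): chars_in_quartet=1 acc=0x1C bytes_emitted=6
After char 9 ('Q'=16): chars_in_quartet=2 acc=0x710 bytes_emitted=6
Padding '==': partial quartet acc=0x710 -> emit 71; bytes_emitted=7

Answer: 6B 0C DC 2D 31 A9 71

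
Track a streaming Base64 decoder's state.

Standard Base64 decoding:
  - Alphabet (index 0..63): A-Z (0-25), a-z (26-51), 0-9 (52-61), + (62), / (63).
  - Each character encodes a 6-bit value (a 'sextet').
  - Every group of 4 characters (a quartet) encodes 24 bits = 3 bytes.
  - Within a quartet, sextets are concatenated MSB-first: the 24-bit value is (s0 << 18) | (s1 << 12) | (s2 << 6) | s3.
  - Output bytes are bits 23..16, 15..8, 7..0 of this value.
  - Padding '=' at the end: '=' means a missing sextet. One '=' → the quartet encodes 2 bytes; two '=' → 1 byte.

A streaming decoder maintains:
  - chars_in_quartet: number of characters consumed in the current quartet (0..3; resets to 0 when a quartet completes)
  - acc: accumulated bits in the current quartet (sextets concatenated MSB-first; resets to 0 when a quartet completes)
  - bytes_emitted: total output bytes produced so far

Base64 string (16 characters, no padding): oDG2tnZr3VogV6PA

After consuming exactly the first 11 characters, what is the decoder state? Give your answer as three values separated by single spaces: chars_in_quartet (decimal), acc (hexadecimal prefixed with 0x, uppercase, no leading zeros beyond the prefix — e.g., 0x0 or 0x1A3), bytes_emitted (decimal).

Answer: 3 0x37568 6

Derivation:
After char 0 ('o'=40): chars_in_quartet=1 acc=0x28 bytes_emitted=0
After char 1 ('D'=3): chars_in_quartet=2 acc=0xA03 bytes_emitted=0
After char 2 ('G'=6): chars_in_quartet=3 acc=0x280C6 bytes_emitted=0
After char 3 ('2'=54): chars_in_quartet=4 acc=0xA031B6 -> emit A0 31 B6, reset; bytes_emitted=3
After char 4 ('t'=45): chars_in_quartet=1 acc=0x2D bytes_emitted=3
After char 5 ('n'=39): chars_in_quartet=2 acc=0xB67 bytes_emitted=3
After char 6 ('Z'=25): chars_in_quartet=3 acc=0x2D9D9 bytes_emitted=3
After char 7 ('r'=43): chars_in_quartet=4 acc=0xB6766B -> emit B6 76 6B, reset; bytes_emitted=6
After char 8 ('3'=55): chars_in_quartet=1 acc=0x37 bytes_emitted=6
After char 9 ('V'=21): chars_in_quartet=2 acc=0xDD5 bytes_emitted=6
After char 10 ('o'=40): chars_in_quartet=3 acc=0x37568 bytes_emitted=6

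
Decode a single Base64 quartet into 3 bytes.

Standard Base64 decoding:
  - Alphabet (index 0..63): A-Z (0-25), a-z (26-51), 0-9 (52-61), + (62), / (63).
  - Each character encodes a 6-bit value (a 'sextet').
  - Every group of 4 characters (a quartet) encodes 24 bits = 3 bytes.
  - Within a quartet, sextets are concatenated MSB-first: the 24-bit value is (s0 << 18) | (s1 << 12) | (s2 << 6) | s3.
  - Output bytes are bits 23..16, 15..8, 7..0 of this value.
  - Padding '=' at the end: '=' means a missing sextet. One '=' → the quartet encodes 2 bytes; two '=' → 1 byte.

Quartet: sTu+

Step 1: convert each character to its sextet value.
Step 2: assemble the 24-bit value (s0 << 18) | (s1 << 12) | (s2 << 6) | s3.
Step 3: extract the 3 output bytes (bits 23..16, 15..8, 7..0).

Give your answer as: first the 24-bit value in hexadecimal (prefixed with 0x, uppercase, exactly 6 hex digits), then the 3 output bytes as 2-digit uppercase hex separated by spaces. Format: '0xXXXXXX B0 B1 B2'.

Sextets: s=44, T=19, u=46, +=62
24-bit: (44<<18) | (19<<12) | (46<<6) | 62
      = 0xB00000 | 0x013000 | 0x000B80 | 0x00003E
      = 0xB13BBE
Bytes: (v>>16)&0xFF=B1, (v>>8)&0xFF=3B, v&0xFF=BE

Answer: 0xB13BBE B1 3B BE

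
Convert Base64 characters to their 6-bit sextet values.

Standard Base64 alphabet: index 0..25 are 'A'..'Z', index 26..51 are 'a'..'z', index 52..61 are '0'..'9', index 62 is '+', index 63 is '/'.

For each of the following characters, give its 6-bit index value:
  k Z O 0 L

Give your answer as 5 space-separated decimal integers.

Answer: 36 25 14 52 11

Derivation:
'k': a..z range, 26 + ord('k') − ord('a') = 36
'Z': A..Z range, ord('Z') − ord('A') = 25
'O': A..Z range, ord('O') − ord('A') = 14
'0': 0..9 range, 52 + ord('0') − ord('0') = 52
'L': A..Z range, ord('L') − ord('A') = 11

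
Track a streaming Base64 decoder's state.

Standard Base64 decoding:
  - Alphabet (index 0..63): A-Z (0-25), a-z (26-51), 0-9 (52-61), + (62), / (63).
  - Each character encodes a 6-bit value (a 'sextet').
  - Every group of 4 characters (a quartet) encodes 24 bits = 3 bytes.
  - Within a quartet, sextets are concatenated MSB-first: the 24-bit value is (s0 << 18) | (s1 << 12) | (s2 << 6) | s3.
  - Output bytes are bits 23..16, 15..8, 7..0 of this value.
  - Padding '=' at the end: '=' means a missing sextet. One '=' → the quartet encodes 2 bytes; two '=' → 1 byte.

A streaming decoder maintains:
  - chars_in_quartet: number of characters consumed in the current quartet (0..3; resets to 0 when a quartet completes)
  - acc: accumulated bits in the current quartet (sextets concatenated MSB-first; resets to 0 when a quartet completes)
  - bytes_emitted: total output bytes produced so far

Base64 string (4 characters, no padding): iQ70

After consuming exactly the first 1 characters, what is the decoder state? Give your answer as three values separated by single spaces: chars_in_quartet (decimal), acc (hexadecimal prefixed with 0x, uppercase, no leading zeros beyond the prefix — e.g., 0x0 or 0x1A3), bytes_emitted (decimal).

After char 0 ('i'=34): chars_in_quartet=1 acc=0x22 bytes_emitted=0

Answer: 1 0x22 0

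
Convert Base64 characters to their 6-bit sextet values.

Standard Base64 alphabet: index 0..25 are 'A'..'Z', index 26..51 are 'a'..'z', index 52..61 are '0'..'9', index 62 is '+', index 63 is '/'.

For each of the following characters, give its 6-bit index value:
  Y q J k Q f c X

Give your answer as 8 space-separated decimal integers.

Answer: 24 42 9 36 16 31 28 23

Derivation:
'Y': A..Z range, ord('Y') − ord('A') = 24
'q': a..z range, 26 + ord('q') − ord('a') = 42
'J': A..Z range, ord('J') − ord('A') = 9
'k': a..z range, 26 + ord('k') − ord('a') = 36
'Q': A..Z range, ord('Q') − ord('A') = 16
'f': a..z range, 26 + ord('f') − ord('a') = 31
'c': a..z range, 26 + ord('c') − ord('a') = 28
'X': A..Z range, ord('X') − ord('A') = 23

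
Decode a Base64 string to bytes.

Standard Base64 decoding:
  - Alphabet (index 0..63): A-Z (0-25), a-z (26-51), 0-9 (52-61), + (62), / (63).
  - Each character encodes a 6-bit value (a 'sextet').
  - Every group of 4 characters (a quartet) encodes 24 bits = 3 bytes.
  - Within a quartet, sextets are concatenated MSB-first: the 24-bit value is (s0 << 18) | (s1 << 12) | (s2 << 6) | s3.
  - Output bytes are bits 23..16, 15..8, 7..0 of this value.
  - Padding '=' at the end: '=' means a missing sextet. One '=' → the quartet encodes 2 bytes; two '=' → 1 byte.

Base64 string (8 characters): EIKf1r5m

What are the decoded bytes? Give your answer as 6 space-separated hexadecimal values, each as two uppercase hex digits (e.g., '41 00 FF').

Answer: 10 82 9F D6 BE 66

Derivation:
After char 0 ('E'=4): chars_in_quartet=1 acc=0x4 bytes_emitted=0
After char 1 ('I'=8): chars_in_quartet=2 acc=0x108 bytes_emitted=0
After char 2 ('K'=10): chars_in_quartet=3 acc=0x420A bytes_emitted=0
After char 3 ('f'=31): chars_in_quartet=4 acc=0x10829F -> emit 10 82 9F, reset; bytes_emitted=3
After char 4 ('1'=53): chars_in_quartet=1 acc=0x35 bytes_emitted=3
After char 5 ('r'=43): chars_in_quartet=2 acc=0xD6B bytes_emitted=3
After char 6 ('5'=57): chars_in_quartet=3 acc=0x35AF9 bytes_emitted=3
After char 7 ('m'=38): chars_in_quartet=4 acc=0xD6BE66 -> emit D6 BE 66, reset; bytes_emitted=6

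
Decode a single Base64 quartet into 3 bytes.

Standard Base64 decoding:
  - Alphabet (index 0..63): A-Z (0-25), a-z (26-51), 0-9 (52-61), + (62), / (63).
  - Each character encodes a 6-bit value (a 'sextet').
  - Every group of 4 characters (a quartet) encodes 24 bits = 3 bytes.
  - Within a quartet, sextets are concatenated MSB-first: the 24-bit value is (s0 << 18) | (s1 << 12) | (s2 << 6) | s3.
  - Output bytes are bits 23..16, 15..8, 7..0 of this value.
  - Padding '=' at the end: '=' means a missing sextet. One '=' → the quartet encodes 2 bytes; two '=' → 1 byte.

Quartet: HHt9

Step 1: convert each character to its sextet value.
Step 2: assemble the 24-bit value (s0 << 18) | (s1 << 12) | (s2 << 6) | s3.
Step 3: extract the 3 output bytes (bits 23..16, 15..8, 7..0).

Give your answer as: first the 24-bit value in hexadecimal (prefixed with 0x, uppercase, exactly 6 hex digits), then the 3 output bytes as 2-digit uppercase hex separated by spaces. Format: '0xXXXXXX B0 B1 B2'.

Sextets: H=7, H=7, t=45, 9=61
24-bit: (7<<18) | (7<<12) | (45<<6) | 61
      = 0x1C0000 | 0x007000 | 0x000B40 | 0x00003D
      = 0x1C7B7D
Bytes: (v>>16)&0xFF=1C, (v>>8)&0xFF=7B, v&0xFF=7D

Answer: 0x1C7B7D 1C 7B 7D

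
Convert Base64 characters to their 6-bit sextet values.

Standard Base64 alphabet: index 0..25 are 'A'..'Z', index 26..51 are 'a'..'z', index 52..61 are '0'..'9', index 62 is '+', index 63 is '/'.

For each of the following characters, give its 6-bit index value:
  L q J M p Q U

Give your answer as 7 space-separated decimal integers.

Answer: 11 42 9 12 41 16 20

Derivation:
'L': A..Z range, ord('L') − ord('A') = 11
'q': a..z range, 26 + ord('q') − ord('a') = 42
'J': A..Z range, ord('J') − ord('A') = 9
'M': A..Z range, ord('M') − ord('A') = 12
'p': a..z range, 26 + ord('p') − ord('a') = 41
'Q': A..Z range, ord('Q') − ord('A') = 16
'U': A..Z range, ord('U') − ord('A') = 20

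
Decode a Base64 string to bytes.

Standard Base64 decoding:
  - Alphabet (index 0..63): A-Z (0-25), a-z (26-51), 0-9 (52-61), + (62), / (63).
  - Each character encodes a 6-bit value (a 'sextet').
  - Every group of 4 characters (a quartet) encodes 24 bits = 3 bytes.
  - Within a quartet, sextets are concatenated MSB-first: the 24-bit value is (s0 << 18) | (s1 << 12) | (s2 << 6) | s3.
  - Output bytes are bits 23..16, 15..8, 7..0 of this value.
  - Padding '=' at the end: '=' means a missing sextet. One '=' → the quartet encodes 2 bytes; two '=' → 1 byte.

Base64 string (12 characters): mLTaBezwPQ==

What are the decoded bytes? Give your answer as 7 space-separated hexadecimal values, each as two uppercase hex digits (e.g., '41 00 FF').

Answer: 98 B4 DA 05 EC F0 3D

Derivation:
After char 0 ('m'=38): chars_in_quartet=1 acc=0x26 bytes_emitted=0
After char 1 ('L'=11): chars_in_quartet=2 acc=0x98B bytes_emitted=0
After char 2 ('T'=19): chars_in_quartet=3 acc=0x262D3 bytes_emitted=0
After char 3 ('a'=26): chars_in_quartet=4 acc=0x98B4DA -> emit 98 B4 DA, reset; bytes_emitted=3
After char 4 ('B'=1): chars_in_quartet=1 acc=0x1 bytes_emitted=3
After char 5 ('e'=30): chars_in_quartet=2 acc=0x5E bytes_emitted=3
After char 6 ('z'=51): chars_in_quartet=3 acc=0x17B3 bytes_emitted=3
After char 7 ('w'=48): chars_in_quartet=4 acc=0x5ECF0 -> emit 05 EC F0, reset; bytes_emitted=6
After char 8 ('P'=15): chars_in_quartet=1 acc=0xF bytes_emitted=6
After char 9 ('Q'=16): chars_in_quartet=2 acc=0x3D0 bytes_emitted=6
Padding '==': partial quartet acc=0x3D0 -> emit 3D; bytes_emitted=7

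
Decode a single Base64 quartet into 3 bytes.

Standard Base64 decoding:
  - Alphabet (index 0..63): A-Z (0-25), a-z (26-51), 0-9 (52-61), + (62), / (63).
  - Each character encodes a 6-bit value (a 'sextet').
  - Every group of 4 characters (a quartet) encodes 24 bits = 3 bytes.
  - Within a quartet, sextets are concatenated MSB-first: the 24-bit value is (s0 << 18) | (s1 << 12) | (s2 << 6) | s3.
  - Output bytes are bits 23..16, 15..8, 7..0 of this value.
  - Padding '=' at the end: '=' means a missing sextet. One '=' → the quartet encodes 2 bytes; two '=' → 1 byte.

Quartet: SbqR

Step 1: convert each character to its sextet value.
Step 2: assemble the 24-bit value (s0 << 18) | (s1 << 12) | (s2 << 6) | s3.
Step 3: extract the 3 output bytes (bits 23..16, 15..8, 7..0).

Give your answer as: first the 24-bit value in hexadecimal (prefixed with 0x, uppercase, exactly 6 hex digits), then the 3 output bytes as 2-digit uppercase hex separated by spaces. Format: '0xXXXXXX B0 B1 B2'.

Sextets: S=18, b=27, q=42, R=17
24-bit: (18<<18) | (27<<12) | (42<<6) | 17
      = 0x480000 | 0x01B000 | 0x000A80 | 0x000011
      = 0x49BA91
Bytes: (v>>16)&0xFF=49, (v>>8)&0xFF=BA, v&0xFF=91

Answer: 0x49BA91 49 BA 91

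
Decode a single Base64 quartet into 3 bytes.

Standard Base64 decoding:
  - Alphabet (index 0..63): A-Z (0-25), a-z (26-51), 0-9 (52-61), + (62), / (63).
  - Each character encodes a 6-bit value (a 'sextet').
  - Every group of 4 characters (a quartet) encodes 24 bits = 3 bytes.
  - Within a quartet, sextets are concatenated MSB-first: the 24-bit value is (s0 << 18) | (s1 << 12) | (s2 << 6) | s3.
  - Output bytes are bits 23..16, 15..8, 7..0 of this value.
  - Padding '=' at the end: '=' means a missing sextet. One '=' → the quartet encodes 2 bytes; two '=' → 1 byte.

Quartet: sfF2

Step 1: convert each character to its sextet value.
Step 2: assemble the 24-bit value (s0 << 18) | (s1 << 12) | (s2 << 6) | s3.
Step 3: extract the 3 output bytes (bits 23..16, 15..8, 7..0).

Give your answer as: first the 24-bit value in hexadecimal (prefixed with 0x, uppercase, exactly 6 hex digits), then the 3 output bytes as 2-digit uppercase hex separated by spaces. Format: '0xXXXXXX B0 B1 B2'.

Sextets: s=44, f=31, F=5, 2=54
24-bit: (44<<18) | (31<<12) | (5<<6) | 54
      = 0xB00000 | 0x01F000 | 0x000140 | 0x000036
      = 0xB1F176
Bytes: (v>>16)&0xFF=B1, (v>>8)&0xFF=F1, v&0xFF=76

Answer: 0xB1F176 B1 F1 76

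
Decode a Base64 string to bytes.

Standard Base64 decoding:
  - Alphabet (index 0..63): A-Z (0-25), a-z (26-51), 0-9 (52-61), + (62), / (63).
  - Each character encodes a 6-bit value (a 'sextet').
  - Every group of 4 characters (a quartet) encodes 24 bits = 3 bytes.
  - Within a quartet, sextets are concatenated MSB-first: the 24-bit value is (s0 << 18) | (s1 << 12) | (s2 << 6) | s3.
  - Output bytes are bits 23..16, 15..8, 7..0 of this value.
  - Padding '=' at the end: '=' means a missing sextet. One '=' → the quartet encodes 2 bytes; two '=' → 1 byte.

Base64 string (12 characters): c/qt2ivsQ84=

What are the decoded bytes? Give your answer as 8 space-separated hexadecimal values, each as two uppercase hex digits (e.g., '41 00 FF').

After char 0 ('c'=28): chars_in_quartet=1 acc=0x1C bytes_emitted=0
After char 1 ('/'=63): chars_in_quartet=2 acc=0x73F bytes_emitted=0
After char 2 ('q'=42): chars_in_quartet=3 acc=0x1CFEA bytes_emitted=0
After char 3 ('t'=45): chars_in_quartet=4 acc=0x73FAAD -> emit 73 FA AD, reset; bytes_emitted=3
After char 4 ('2'=54): chars_in_quartet=1 acc=0x36 bytes_emitted=3
After char 5 ('i'=34): chars_in_quartet=2 acc=0xDA2 bytes_emitted=3
After char 6 ('v'=47): chars_in_quartet=3 acc=0x368AF bytes_emitted=3
After char 7 ('s'=44): chars_in_quartet=4 acc=0xDA2BEC -> emit DA 2B EC, reset; bytes_emitted=6
After char 8 ('Q'=16): chars_in_quartet=1 acc=0x10 bytes_emitted=6
After char 9 ('8'=60): chars_in_quartet=2 acc=0x43C bytes_emitted=6
After char 10 ('4'=56): chars_in_quartet=3 acc=0x10F38 bytes_emitted=6
Padding '=': partial quartet acc=0x10F38 -> emit 43 CE; bytes_emitted=8

Answer: 73 FA AD DA 2B EC 43 CE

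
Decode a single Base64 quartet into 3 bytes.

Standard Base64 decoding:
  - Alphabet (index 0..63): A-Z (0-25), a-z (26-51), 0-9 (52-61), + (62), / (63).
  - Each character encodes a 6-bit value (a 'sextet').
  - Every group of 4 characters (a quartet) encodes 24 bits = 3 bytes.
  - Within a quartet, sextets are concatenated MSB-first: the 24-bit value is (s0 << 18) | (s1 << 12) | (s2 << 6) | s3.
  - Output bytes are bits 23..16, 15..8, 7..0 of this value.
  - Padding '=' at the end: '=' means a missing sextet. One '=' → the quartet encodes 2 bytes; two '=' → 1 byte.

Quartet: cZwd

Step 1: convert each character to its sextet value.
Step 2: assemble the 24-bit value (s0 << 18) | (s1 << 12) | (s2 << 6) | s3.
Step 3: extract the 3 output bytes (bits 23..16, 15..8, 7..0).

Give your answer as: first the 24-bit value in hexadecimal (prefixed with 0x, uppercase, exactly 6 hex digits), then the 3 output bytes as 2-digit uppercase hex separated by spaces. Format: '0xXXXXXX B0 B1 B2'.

Sextets: c=28, Z=25, w=48, d=29
24-bit: (28<<18) | (25<<12) | (48<<6) | 29
      = 0x700000 | 0x019000 | 0x000C00 | 0x00001D
      = 0x719C1D
Bytes: (v>>16)&0xFF=71, (v>>8)&0xFF=9C, v&0xFF=1D

Answer: 0x719C1D 71 9C 1D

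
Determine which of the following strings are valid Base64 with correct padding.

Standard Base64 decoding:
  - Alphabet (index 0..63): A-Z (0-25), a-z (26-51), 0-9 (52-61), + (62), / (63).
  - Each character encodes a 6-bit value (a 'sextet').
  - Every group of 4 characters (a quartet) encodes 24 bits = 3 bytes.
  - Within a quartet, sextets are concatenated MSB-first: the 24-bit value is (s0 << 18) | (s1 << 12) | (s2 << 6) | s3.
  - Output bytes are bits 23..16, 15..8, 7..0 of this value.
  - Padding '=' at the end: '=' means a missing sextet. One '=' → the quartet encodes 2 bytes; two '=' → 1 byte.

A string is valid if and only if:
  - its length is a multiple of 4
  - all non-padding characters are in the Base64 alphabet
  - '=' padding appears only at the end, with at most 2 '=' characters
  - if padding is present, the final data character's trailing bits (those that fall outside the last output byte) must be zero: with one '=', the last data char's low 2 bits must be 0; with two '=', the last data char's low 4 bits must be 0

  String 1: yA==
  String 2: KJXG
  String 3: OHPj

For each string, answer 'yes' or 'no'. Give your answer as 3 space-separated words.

String 1: 'yA==' → valid
String 2: 'KJXG' → valid
String 3: 'OHPj' → valid

Answer: yes yes yes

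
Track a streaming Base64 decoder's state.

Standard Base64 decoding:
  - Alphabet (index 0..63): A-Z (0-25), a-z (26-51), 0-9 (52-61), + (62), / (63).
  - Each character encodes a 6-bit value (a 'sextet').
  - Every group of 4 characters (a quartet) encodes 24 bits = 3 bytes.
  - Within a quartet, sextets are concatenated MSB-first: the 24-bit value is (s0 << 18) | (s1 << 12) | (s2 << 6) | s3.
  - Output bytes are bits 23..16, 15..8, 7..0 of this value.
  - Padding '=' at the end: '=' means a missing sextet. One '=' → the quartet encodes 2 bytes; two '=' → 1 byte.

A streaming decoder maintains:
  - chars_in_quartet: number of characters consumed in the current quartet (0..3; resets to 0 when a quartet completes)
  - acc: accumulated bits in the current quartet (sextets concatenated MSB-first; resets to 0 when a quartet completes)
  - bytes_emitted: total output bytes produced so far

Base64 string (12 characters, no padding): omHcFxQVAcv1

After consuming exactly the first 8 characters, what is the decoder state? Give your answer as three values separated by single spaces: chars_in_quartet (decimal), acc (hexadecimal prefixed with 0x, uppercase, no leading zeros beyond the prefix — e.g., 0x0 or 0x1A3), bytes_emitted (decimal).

After char 0 ('o'=40): chars_in_quartet=1 acc=0x28 bytes_emitted=0
After char 1 ('m'=38): chars_in_quartet=2 acc=0xA26 bytes_emitted=0
After char 2 ('H'=7): chars_in_quartet=3 acc=0x28987 bytes_emitted=0
After char 3 ('c'=28): chars_in_quartet=4 acc=0xA261DC -> emit A2 61 DC, reset; bytes_emitted=3
After char 4 ('F'=5): chars_in_quartet=1 acc=0x5 bytes_emitted=3
After char 5 ('x'=49): chars_in_quartet=2 acc=0x171 bytes_emitted=3
After char 6 ('Q'=16): chars_in_quartet=3 acc=0x5C50 bytes_emitted=3
After char 7 ('V'=21): chars_in_quartet=4 acc=0x171415 -> emit 17 14 15, reset; bytes_emitted=6

Answer: 0 0x0 6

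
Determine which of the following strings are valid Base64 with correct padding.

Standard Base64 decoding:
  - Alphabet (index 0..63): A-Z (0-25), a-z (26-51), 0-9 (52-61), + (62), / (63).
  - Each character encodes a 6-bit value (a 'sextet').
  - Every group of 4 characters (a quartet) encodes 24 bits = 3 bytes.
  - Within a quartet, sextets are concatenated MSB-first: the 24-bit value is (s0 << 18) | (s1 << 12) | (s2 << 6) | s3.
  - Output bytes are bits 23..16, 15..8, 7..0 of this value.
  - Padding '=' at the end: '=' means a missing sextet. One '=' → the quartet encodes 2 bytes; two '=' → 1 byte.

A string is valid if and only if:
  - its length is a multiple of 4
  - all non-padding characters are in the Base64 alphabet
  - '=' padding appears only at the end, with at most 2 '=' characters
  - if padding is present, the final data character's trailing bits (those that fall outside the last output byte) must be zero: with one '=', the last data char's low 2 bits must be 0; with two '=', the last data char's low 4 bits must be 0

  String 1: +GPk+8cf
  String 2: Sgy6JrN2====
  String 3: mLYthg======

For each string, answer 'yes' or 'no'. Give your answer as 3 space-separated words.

Answer: yes no no

Derivation:
String 1: '+GPk+8cf' → valid
String 2: 'Sgy6JrN2====' → invalid (4 pad chars (max 2))
String 3: 'mLYthg======' → invalid (6 pad chars (max 2))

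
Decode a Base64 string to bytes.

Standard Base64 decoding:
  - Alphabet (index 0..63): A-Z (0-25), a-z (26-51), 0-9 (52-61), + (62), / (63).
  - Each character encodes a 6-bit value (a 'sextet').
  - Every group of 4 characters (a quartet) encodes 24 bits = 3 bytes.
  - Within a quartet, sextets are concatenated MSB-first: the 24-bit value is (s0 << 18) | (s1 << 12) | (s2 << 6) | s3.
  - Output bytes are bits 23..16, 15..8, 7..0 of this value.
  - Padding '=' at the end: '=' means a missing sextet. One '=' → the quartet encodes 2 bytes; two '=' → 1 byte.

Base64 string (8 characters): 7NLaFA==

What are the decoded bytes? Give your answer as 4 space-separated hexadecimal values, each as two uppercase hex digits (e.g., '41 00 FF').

After char 0 ('7'=59): chars_in_quartet=1 acc=0x3B bytes_emitted=0
After char 1 ('N'=13): chars_in_quartet=2 acc=0xECD bytes_emitted=0
After char 2 ('L'=11): chars_in_quartet=3 acc=0x3B34B bytes_emitted=0
After char 3 ('a'=26): chars_in_quartet=4 acc=0xECD2DA -> emit EC D2 DA, reset; bytes_emitted=3
After char 4 ('F'=5): chars_in_quartet=1 acc=0x5 bytes_emitted=3
After char 5 ('A'=0): chars_in_quartet=2 acc=0x140 bytes_emitted=3
Padding '==': partial quartet acc=0x140 -> emit 14; bytes_emitted=4

Answer: EC D2 DA 14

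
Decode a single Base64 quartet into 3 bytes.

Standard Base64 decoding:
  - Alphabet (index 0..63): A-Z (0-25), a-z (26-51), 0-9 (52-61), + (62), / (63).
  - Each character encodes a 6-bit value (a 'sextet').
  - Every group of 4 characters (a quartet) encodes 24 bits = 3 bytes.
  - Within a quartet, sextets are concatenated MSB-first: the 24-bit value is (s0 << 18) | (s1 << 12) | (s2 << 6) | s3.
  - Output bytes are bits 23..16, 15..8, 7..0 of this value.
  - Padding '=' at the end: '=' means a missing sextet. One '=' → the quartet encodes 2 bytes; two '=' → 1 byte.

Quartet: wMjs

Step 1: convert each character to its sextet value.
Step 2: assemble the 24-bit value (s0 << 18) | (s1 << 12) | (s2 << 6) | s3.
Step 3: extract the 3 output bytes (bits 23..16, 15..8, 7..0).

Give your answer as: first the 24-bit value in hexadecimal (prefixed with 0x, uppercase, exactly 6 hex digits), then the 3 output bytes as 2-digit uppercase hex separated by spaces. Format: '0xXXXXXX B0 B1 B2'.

Answer: 0xC0C8EC C0 C8 EC

Derivation:
Sextets: w=48, M=12, j=35, s=44
24-bit: (48<<18) | (12<<12) | (35<<6) | 44
      = 0xC00000 | 0x00C000 | 0x0008C0 | 0x00002C
      = 0xC0C8EC
Bytes: (v>>16)&0xFF=C0, (v>>8)&0xFF=C8, v&0xFF=EC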